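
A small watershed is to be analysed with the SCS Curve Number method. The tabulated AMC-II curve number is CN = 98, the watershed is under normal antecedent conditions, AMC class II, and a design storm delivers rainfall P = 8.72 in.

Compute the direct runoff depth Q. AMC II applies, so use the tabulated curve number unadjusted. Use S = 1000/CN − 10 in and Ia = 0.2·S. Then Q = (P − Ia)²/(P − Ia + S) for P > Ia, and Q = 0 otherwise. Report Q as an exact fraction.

Average conditions: CN = 98 (no AMC adjustment).
Retention S: 1000/CN − 10 with CN=98.000 → S = 10/49 ≈ 0.204 in
Ia = 0.2S: 0.2·0.204 = 0.041 in (exactly 2/49)
Excess rainfall: 8.720 − 0.041 = 8.679 in; P > Ia so Q > 0
Q = (10632/1225)²/((10632/1225) + 10/49) = (113039424/1500625)/(10882/1225) = 56519712/6665225 in ≈ 8.480 in

Q = 56519712/6665225 in ≈ 8.480 in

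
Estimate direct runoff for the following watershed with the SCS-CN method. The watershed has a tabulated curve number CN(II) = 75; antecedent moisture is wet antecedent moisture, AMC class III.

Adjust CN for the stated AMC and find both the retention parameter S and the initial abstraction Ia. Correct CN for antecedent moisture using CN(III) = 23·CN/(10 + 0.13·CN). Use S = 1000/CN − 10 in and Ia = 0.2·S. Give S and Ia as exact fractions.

Adjust CN=75 to AMC III: 23·75/(10 + 0.13·75) → 1725 ÷ (79/4) = 6900/79 ≈ 87.342
Retention S: 1000/CN − 10 with CN=87.342 → S = 100/69 ≈ 1.449 in
Initial abstraction Ia = S/5 = (100/69)/5 = 20/69 ≈ 0.290 in

S = 100/69 in ≈ 1.449 in; Ia = 20/69 in ≈ 0.290 in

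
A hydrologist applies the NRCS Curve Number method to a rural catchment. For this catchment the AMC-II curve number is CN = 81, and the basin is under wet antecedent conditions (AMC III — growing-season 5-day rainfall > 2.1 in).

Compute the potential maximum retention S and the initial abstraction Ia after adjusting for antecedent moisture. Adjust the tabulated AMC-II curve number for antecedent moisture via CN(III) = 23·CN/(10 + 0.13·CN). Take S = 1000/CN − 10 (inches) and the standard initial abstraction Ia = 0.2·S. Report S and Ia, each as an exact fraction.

S = 1900/1863 in ≈ 1.020 in; Ia = 380/1863 in ≈ 0.204 in

CN(III) from CN(II)=81: (23·81)/(10 + 0.13·81) = 186300/2053 ≈ 90.745
Retention S: 1000/CN − 10 with CN=90.745 → S = 1900/1863 ≈ 1.020 in
Ia = 0.2·(1900/1863) = 380/1863 in ≈ 0.204 in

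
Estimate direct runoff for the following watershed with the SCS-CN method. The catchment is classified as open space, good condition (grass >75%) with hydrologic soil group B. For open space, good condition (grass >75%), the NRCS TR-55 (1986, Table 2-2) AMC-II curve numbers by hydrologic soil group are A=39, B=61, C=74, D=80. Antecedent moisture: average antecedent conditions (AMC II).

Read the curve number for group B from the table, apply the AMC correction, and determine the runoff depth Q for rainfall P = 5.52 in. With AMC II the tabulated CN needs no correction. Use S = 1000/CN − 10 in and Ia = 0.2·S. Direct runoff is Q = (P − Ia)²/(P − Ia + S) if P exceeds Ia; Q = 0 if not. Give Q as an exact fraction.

NRCS table: open space, good condition (grass >75%), soil group B → CN(II) = 61
AMC II — tabulated CN = 61 applies directly.
S = 1000/61 − 10 = 390/61 in ≈ 6.393 in
Initial abstraction Ia = S/5 = (390/61)/5 = 78/61 ≈ 1.279 in
Excess rainfall: 5.520 − 1.279 = 4.241 in; P > Ia so Q > 0
Q: (6468/1525)² ÷ (16218/1525) = 2324168/1374025 in (≈ 1.692 in)

Q = 2324168/1374025 in ≈ 1.692 in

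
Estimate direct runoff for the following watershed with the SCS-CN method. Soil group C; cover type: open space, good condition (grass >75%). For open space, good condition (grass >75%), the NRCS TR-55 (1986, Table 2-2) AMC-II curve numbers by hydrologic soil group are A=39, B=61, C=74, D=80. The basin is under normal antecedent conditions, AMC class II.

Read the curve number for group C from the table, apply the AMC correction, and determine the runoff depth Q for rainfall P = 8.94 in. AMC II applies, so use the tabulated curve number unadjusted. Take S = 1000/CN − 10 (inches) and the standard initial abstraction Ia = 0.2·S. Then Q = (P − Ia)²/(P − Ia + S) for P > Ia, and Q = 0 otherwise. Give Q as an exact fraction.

NRCS table: open space, good condition (grass >75%), soil group C → CN(II) = 74
Average conditions: CN = 74 (no AMC adjustment).
Retention S: 1000/CN − 10 with CN=74.000 → S = 130/37 ≈ 3.514 in
Initial abstraction Ia = S/5 = (130/37)/5 = 26/37 ≈ 0.703 in
P − Ia = 8.940 − 0.703 = 15239/1850 ≈ 8.237 in (> 0, runoff occurs)
Q = (15239/1850)²/((15239/1850) + 130/37) = (232227121/3422500)/(21739/1850) = 232227121/40217150 in ≈ 5.774 in

Q = 232227121/40217150 in ≈ 5.774 in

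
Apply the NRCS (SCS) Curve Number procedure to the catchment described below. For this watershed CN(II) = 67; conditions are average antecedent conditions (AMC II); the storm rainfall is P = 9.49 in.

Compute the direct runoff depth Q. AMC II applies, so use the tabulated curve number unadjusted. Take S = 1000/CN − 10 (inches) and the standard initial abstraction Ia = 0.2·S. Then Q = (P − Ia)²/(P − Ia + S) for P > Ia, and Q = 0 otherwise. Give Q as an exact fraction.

CN(II) = 67; AMC II needs no correction.
S = 1000/67 − 10 = 330/67 in ≈ 4.925 in
Ia = 0.2S: 0.2·4.925 = 0.985 in (exactly 66/67)
Excess rainfall: 9.490 − 0.985 = 8.505 in; P > Ia so Q > 0
Runoff Q = (P−Ia)²/(P−Ia+S) = (8.505)²/(8.505+4.925) = 3247062289/602886100 ≈ 5.386 in

Q = 3247062289/602886100 in ≈ 5.386 in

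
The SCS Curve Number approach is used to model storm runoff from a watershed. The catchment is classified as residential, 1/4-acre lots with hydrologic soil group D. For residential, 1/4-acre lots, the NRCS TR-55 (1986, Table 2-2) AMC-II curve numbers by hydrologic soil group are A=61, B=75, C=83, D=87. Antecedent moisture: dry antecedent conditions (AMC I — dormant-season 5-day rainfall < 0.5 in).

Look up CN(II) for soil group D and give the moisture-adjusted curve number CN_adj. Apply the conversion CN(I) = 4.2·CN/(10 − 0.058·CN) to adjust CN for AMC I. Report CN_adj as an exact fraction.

CN_adj = 182700/2477 ≈ 73.759

NRCS table: residential, 1/4-acre lots, soil group D → CN(II) = 87
Dry (AMC I): CN(I) = 4.2·87/(10 − 0.058·87) = (1827/5)/(2477/500) = 182700/2477 ≈ 73.759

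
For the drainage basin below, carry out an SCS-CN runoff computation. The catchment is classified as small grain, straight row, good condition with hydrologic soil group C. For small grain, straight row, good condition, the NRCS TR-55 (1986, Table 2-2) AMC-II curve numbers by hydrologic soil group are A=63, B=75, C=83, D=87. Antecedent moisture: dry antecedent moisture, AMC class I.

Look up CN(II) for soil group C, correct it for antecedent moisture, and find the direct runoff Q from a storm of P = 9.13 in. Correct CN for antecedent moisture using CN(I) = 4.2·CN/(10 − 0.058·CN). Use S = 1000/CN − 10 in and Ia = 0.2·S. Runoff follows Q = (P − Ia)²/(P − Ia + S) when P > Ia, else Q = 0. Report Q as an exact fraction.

NRCS table: small grain, straight row, good condition, soil group C → CN(II) = 83
CN(I) from CN(II)=83: (4.2·83)/(10 − 0.058·83) = 174300/2593 ≈ 67.219
S = 1000/(174300/2593) − 10 = 8500/1743 in ≈ 4.877 in
Initial abstraction Ia = S/5 = (8500/1743)/5 = 1700/1743 ≈ 0.975 in
Excess rainfall: 9.130 − 0.975 = 8.155 in; P > Ia so Q > 0
Q: (1421359/174300)² ÷ (2271359/174300) = 2020261406881/395897873700 in (≈ 5.103 in)

Q = 2020261406881/395897873700 in ≈ 5.103 in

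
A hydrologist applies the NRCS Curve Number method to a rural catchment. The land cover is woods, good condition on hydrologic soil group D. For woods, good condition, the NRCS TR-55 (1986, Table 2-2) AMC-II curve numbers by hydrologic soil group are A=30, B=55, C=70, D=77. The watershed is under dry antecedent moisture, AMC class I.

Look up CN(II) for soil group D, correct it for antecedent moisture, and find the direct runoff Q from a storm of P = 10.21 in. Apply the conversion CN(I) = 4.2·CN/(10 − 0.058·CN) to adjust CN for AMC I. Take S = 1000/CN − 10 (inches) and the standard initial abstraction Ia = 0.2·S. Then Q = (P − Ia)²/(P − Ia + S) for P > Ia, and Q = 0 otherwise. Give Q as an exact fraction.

NRCS table: woods, good condition, soil group D → CN(II) = 77
Dry (AMC I): CN(I) = 4.2·77/(10 − 0.058·77) = (1617/5)/(2767/500) = 161700/2767 ≈ 58.439
Max retention: S = 1000/(161700/2767) − 10 = 11500/1617 in (≈ 7.112 in)
Initial abstraction Ia = S/5 = (11500/1617)/5 = 2300/1617 ≈ 1.422 in
Since P=10.210 > Ia=1.422: effective rainfall P−Ia = 1420957/161700 in
Runoff Q = (P−Ia)²/(P−Ia+S) = (8.788)²/(8.788+7.112) = 2019118795849/415723746900 ≈ 4.857 in

Q = 2019118795849/415723746900 in ≈ 4.857 in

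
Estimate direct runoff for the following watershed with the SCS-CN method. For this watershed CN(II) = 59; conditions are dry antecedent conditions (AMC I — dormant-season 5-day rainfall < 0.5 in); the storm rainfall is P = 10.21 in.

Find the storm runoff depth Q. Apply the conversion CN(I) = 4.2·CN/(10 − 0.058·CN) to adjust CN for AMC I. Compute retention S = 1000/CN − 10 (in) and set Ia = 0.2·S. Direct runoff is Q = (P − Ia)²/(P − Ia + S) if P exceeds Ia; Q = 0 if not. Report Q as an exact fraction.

Q = 731057490361/359931854100 in ≈ 2.031 in

Adjust CN=59 to AMC I: 4.2·59/(10 − 0.058·59) → (1239/5) ÷ (3289/500) = 123900/3289 ≈ 37.671
S = 1000/(123900/3289) − 10 = 20500/1239 in ≈ 16.546 in
Ia = 0.2·(20500/1239) = 4100/1239 in ≈ 3.309 in
Excess rainfall: 10.210 − 3.309 = 6.901 in; P > Ia so Q > 0
Q = (855019/123900)²/((855019/123900) + 20500/1239) = (731057490361/15351210000)/(2905019/123900) = 731057490361/359931854100 in ≈ 2.031 in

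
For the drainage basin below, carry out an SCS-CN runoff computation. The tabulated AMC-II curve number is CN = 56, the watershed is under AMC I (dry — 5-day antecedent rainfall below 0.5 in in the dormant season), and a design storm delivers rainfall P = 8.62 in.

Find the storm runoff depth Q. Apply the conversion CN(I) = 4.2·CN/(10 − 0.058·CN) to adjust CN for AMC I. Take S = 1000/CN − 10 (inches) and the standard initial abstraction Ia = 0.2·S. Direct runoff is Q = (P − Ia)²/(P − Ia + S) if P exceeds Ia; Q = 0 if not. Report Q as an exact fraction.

CN(I) from CN(II)=56: (4.2·56)/(10 − 0.058·56) = 7350/211 ≈ 34.834
Max retention: S = 1000/(7350/211) − 10 = 2750/147 in (≈ 18.707 in)
Ia = 0.2·(2750/147) = 550/147 in ≈ 3.741 in
Excess rainfall: 8.620 − 3.741 = 4.879 in; P > Ia so Q > 0
Q = (35857/7350)²/((35857/7350) + 2750/147) = (1285724449/54022500)/(173357/7350) = 1285724449/1274173950 in ≈ 1.009 in

Q = 1285724449/1274173950 in ≈ 1.009 in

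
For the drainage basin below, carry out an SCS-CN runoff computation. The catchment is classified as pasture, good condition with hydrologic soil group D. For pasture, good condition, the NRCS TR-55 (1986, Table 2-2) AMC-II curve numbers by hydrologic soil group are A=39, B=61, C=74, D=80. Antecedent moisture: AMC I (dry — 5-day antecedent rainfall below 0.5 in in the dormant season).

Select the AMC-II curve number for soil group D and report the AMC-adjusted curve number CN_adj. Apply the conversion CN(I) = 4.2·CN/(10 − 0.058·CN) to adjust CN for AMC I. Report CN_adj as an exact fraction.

NRCS table: pasture, good condition, soil group D → CN(II) = 80
CN(I) from CN(II)=80: (4.2·80)/(10 − 0.058·80) = 4200/67 ≈ 62.687

CN_adj = 4200/67 ≈ 62.687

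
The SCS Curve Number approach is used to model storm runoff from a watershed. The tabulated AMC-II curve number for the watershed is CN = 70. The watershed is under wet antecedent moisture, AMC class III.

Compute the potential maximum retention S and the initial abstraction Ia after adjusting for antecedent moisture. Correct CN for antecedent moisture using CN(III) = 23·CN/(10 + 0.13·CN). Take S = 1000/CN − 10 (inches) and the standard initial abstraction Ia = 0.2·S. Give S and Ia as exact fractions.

S = 300/161 in ≈ 1.863 in; Ia = 60/161 in ≈ 0.373 in

Adjust CN=70 to AMC III: 23·70/(10 + 0.13·70) → 1610 ÷ (191/10) = 16100/191 ≈ 84.293
S = 1000/(16100/191) − 10 = 300/161 in ≈ 1.863 in
Initial abstraction Ia = S/5 = (300/161)/5 = 60/161 ≈ 0.373 in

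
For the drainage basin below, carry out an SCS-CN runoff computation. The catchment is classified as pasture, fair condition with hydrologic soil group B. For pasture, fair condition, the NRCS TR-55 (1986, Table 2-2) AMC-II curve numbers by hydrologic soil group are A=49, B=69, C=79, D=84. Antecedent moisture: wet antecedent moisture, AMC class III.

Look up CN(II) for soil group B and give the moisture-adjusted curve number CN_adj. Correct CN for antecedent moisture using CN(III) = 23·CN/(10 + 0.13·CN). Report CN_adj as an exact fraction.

CN_adj = 158700/1897 ≈ 83.658

NRCS table: pasture, fair condition, soil group B → CN(II) = 69
Wet (AMC III): CN(III) = 23·69/(10 + 0.13·69) = 1587/(1897/100) = 158700/1897 ≈ 83.658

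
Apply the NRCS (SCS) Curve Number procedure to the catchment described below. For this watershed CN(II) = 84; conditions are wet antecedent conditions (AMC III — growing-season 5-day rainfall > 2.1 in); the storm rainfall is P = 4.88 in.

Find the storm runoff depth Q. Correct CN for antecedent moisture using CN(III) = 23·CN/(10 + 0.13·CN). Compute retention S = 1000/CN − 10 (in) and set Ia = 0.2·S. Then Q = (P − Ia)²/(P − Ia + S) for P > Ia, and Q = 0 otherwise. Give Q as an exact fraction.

Q = 1620284738/404065725 in ≈ 4.010 in

Adjust CN=84 to AMC III: 23·84/(10 + 0.13·84) → 1932 ÷ (523/25) = 48300/523 ≈ 92.352
Retention S: 1000/CN − 10 with CN=92.352 → S = 400/483 ≈ 0.828 in
Ia = 0.2·(400/483) = 80/483 in ≈ 0.166 in
Since P=4.880 > Ia=0.166: effective rainfall P−Ia = 56926/12075 in
Q: (56926/12075)² ÷ (66926/12075) = 1620284738/404065725 in (≈ 4.010 in)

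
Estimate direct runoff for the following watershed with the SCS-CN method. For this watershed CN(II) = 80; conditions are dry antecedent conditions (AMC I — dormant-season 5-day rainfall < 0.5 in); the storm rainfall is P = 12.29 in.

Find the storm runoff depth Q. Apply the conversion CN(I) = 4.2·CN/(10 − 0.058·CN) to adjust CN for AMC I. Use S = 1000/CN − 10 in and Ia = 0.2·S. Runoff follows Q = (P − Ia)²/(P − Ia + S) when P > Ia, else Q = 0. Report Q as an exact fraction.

Dry (AMC I): CN(I) = 4.2·80/(10 − 0.058·80) = 336/(134/25) = 4200/67 ≈ 62.687
S = 1000/(4200/67) − 10 = 125/21 in ≈ 5.952 in
Initial abstraction Ia = S/5 = (125/21)/5 = 25/21 ≈ 1.190 in
Since P=12.290 > Ia=1.190: effective rainfall P−Ia = 23309/2100 in
Q: (23309/2100)² ÷ (35809/2100) = 543309481/75198900 in (≈ 7.225 in)

Q = 543309481/75198900 in ≈ 7.225 in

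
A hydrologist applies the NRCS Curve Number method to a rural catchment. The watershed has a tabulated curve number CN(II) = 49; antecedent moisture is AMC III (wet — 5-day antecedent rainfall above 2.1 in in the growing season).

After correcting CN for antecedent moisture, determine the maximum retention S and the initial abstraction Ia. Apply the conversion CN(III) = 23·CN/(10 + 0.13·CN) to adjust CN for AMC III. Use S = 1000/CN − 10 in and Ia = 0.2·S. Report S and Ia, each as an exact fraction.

S = 5100/1127 in ≈ 4.525 in; Ia = 1020/1127 in ≈ 0.905 in

Wet (AMC III): CN(III) = 23·49/(10 + 0.13·49) = 1127/(1637/100) = 112700/1637 ≈ 68.845
Retention S: 1000/CN − 10 with CN=68.845 → S = 5100/1127 ≈ 4.525 in
Ia = 0.2·(5100/1127) = 1020/1127 in ≈ 0.905 in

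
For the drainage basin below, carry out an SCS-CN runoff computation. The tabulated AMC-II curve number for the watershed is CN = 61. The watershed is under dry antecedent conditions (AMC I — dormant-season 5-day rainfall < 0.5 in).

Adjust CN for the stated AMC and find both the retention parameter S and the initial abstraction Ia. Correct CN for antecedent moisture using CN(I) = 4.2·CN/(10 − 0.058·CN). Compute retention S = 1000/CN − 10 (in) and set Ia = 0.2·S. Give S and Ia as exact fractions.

Dry (AMC I): CN(I) = 4.2·61/(10 − 0.058·61) = (1281/5)/(3231/500) = 42700/1077 ≈ 39.647
Retention S: 1000/CN − 10 with CN=39.647 → S = 6500/427 ≈ 15.222 in
Initial abstraction Ia = S/5 = (6500/427)/5 = 1300/427 ≈ 3.044 in

S = 6500/427 in ≈ 15.222 in; Ia = 1300/427 in ≈ 3.044 in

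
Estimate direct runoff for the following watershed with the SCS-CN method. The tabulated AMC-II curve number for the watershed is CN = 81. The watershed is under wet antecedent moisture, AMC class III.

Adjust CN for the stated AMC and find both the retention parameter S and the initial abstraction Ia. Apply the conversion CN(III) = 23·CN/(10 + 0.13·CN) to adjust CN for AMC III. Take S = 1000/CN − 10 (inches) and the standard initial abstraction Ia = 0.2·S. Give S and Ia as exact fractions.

S = 1900/1863 in ≈ 1.020 in; Ia = 380/1863 in ≈ 0.204 in

CN(III) from CN(II)=81: (23·81)/(10 + 0.13·81) = 186300/2053 ≈ 90.745
Max retention: S = 1000/(186300/2053) − 10 = 1900/1863 in (≈ 1.020 in)
Ia = 0.2·(1900/1863) = 380/1863 in ≈ 0.204 in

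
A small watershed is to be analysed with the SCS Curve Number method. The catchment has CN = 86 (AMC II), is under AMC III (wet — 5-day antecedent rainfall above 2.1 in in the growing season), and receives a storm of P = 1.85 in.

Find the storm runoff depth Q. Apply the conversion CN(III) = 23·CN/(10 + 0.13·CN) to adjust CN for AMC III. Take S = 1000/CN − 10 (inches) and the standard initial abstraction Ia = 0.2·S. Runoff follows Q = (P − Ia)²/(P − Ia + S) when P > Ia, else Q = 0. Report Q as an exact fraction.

Wet (AMC III): CN(III) = 23·86/(10 + 0.13·86) = 1978/(1059/50) = 98900/1059 ≈ 93.390
Retention S: 1000/CN − 10 with CN=93.390 → S = 700/989 ≈ 0.708 in
Ia = 0.2S: 0.2·0.708 = 0.142 in (exactly 140/989)
Since P=1.850 > Ia=0.142: effective rainfall P−Ia = 33793/19780 in
Q = (33793/19780)²/((33793/19780) + 700/989) = (1141966849/391248400)/(47793/19780) = 1141966849/945345540 in ≈ 1.208 in

Q = 1141966849/945345540 in ≈ 1.208 in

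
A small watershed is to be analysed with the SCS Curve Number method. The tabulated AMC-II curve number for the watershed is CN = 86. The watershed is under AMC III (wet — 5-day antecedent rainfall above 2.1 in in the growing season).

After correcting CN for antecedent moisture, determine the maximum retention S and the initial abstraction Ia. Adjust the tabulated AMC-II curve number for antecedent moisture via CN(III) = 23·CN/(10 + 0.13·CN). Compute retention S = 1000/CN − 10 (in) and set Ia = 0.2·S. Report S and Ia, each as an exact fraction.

CN(III) from CN(II)=86: (23·86)/(10 + 0.13·86) = 98900/1059 ≈ 93.390
Max retention: S = 1000/(98900/1059) − 10 = 700/989 in (≈ 0.708 in)
Ia = 0.2S: 0.2·0.708 = 0.142 in (exactly 140/989)

S = 700/989 in ≈ 0.708 in; Ia = 140/989 in ≈ 0.142 in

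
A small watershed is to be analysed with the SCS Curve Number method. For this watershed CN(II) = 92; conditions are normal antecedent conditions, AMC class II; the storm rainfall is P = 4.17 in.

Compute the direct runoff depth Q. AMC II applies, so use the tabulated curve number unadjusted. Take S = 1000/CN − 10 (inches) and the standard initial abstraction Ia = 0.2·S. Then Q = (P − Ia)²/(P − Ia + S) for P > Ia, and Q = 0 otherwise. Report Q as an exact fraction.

CN(II) = 92; AMC II needs no correction.
S = 1000/92 − 10 = 20/23 in ≈ 0.870 in
Ia = 0.2·(20/23) = 4/23 in ≈ 0.174 in
Excess rainfall: 4.170 − 0.174 = 3.996 in; P > Ia so Q > 0
Q: (9191/2300)² ÷ (11191/2300) = 84474481/25739300 in (≈ 3.282 in)

Q = 84474481/25739300 in ≈ 3.282 in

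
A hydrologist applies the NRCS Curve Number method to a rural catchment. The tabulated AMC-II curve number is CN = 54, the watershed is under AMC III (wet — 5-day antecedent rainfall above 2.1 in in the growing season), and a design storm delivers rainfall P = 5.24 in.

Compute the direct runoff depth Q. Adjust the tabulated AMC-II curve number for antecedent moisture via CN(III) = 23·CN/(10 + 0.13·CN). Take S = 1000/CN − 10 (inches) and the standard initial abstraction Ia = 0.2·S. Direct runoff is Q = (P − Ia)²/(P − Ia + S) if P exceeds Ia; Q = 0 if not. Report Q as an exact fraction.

Q = 9223369/3737475 in ≈ 2.468 in

CN(III) from CN(II)=54: (23·54)/(10 + 0.13·54) = 2700/37 ≈ 72.973
Retention S: 1000/CN − 10 with CN=72.973 → S = 100/27 ≈ 3.704 in
Ia = 0.2·(100/27) = 20/27 in ≈ 0.741 in
Excess rainfall: 5.240 − 0.741 = 4.499 in; P > Ia so Q > 0
Runoff Q = (P−Ia)²/(P−Ia+S) = (4.499)²/(4.499+3.704) = 9223369/3737475 ≈ 2.468 in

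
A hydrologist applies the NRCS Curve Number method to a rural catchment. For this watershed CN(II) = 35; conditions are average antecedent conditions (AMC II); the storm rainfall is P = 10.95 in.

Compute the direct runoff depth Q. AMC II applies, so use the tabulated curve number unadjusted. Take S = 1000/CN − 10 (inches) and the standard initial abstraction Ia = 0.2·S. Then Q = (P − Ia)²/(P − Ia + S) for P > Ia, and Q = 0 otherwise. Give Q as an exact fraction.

Q = 1026169/505820 in ≈ 2.029 in

Average conditions: CN = 35 (no AMC adjustment).
S = 1000/35 − 10 = 130/7 in ≈ 18.571 in
Ia = 0.2S: 0.2·18.571 = 3.714 in (exactly 26/7)
Since P=10.950 > Ia=3.714: effective rainfall P−Ia = 1013/140 in
Runoff Q = (P−Ia)²/(P−Ia+S) = (7.236)²/(7.236+18.571) = 1026169/505820 ≈ 2.029 in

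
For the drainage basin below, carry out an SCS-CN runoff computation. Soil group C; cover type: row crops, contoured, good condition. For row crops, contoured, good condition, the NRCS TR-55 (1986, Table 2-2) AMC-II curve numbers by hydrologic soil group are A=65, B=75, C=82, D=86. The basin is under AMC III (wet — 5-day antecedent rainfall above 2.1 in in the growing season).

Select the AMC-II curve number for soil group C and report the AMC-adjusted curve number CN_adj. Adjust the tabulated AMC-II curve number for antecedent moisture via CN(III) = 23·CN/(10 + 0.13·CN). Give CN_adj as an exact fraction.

NRCS table: row crops, contoured, good condition, soil group C → CN(II) = 82
Adjust CN=82 to AMC III: 23·82/(10 + 0.13·82) → 1886 ÷ (1033/50) = 94300/1033 ≈ 91.288

CN_adj = 94300/1033 ≈ 91.288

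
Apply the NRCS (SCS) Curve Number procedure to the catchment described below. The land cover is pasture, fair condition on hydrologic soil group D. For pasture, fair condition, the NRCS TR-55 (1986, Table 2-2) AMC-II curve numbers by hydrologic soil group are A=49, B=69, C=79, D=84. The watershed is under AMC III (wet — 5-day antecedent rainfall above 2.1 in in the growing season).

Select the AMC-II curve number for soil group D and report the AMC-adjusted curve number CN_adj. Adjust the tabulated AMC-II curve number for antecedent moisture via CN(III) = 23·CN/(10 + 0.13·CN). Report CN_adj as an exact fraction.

NRCS table: pasture, fair condition, soil group D → CN(II) = 84
Wet (AMC III): CN(III) = 23·84/(10 + 0.13·84) = 1932/(523/25) = 48300/523 ≈ 92.352

CN_adj = 48300/523 ≈ 92.352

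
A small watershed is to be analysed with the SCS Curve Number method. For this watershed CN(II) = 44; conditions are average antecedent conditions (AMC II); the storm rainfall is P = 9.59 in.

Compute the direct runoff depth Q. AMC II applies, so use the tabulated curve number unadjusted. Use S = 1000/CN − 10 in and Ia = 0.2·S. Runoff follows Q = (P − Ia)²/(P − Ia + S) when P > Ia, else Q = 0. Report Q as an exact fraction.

Average conditions: CN = 44 (no AMC adjustment).
Max retention: S = 1000/44 − 10 = 140/11 in (≈ 12.727 in)
Ia = 0.2·(140/11) = 28/11 in ≈ 2.545 in
Since P=9.590 > Ia=2.545: effective rainfall P−Ia = 7749/1100 in
Q: (7749/1100)² ÷ (21749/1100) = 8578143/3417700 in (≈ 2.510 in)

Q = 8578143/3417700 in ≈ 2.510 in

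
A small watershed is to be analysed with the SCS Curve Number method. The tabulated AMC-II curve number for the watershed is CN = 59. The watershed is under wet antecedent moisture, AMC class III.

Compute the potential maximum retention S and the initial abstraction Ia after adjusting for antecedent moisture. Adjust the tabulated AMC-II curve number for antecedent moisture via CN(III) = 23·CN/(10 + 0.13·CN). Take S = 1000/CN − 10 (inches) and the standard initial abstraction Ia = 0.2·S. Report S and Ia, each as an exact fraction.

S = 4100/1357 in ≈ 3.021 in; Ia = 820/1357 in ≈ 0.604 in

CN(III) from CN(II)=59: (23·59)/(10 + 0.13·59) = 135700/1767 ≈ 76.797
Max retention: S = 1000/(135700/1767) − 10 = 4100/1357 in (≈ 3.021 in)
Ia = 0.2·(4100/1357) = 820/1357 in ≈ 0.604 in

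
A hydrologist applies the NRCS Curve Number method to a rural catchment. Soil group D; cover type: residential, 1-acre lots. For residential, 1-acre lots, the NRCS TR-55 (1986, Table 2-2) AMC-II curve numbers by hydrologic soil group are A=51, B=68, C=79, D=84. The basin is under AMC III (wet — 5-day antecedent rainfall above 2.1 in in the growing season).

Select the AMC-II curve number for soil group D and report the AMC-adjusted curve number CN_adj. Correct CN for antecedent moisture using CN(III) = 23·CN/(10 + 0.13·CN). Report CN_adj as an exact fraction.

NRCS table: residential, 1-acre lots, soil group D → CN(II) = 84
Wet (AMC III): CN(III) = 23·84/(10 + 0.13·84) = 1932/(523/25) = 48300/523 ≈ 92.352

CN_adj = 48300/523 ≈ 92.352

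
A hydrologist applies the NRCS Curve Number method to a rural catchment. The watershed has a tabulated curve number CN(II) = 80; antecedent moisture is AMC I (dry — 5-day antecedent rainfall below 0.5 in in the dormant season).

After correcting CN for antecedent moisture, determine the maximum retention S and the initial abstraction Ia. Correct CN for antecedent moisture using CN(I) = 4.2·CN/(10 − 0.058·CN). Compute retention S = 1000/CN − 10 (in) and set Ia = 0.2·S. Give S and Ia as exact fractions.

CN(I) from CN(II)=80: (4.2·80)/(10 − 0.058·80) = 4200/67 ≈ 62.687
Retention S: 1000/CN − 10 with CN=62.687 → S = 125/21 ≈ 5.952 in
Ia = 0.2S: 0.2·5.952 = 1.190 in (exactly 25/21)

S = 125/21 in ≈ 5.952 in; Ia = 25/21 in ≈ 1.190 in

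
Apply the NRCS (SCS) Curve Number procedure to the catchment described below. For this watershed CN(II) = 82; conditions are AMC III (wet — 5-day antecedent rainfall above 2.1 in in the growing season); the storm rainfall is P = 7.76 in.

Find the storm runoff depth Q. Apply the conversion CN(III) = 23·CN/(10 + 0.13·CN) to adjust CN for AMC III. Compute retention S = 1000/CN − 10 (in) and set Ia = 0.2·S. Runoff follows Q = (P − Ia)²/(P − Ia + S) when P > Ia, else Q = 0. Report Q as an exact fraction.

Q = 15920773682/2368603825 in ≈ 6.722 in

CN(III) from CN(II)=82: (23·82)/(10 + 0.13·82) = 94300/1033 ≈ 91.288
Max retention: S = 1000/(94300/1033) − 10 = 900/943 in (≈ 0.954 in)
Ia = 0.2S: 0.2·0.954 = 0.191 in (exactly 180/943)
Since P=7.760 > Ia=0.191: effective rainfall P−Ia = 178442/23575 in
Runoff Q = (P−Ia)²/(P−Ia+S) = (7.569)²/(7.569+0.954) = 15920773682/2368603825 ≈ 6.722 in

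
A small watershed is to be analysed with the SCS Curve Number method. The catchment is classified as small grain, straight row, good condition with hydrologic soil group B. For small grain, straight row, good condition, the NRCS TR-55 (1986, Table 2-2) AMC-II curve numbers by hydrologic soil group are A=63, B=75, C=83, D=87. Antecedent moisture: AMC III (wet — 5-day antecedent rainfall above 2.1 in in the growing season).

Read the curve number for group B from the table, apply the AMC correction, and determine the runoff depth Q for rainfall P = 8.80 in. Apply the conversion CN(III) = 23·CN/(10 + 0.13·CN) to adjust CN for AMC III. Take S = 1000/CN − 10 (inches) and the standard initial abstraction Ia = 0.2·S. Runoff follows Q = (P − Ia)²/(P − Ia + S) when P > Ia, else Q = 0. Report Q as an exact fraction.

Q = 2155024/296355 in ≈ 7.272 in

NRCS table: small grain, straight row, good condition, soil group B → CN(II) = 75
CN(III) from CN(II)=75: (23·75)/(10 + 0.13·75) = 6900/79 ≈ 87.342
Retention S: 1000/CN − 10 with CN=87.342 → S = 100/69 ≈ 1.449 in
Ia = 0.2S: 0.2·1.449 = 0.290 in (exactly 20/69)
P − Ia = 8.800 − 0.290 = 2936/345 ≈ 8.510 in (> 0, runoff occurs)
Runoff Q = (P−Ia)²/(P−Ia+S) = (8.510)²/(8.510+1.449) = 2155024/296355 ≈ 7.272 in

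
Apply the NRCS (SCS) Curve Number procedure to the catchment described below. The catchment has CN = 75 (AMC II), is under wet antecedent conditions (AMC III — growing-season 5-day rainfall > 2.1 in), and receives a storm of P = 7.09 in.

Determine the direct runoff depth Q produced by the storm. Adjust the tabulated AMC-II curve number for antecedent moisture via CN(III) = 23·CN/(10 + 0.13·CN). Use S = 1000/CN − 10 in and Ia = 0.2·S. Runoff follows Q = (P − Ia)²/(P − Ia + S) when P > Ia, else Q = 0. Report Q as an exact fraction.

Wet (AMC III): CN(III) = 23·75/(10 + 0.13·75) = 1725/(79/4) = 6900/79 ≈ 87.342
S = 1000/(6900/79) − 10 = 100/69 in ≈ 1.449 in
Ia = 0.2S: 0.2·1.449 = 0.290 in (exactly 20/69)
Since P=7.090 > Ia=0.290: effective rainfall P−Ia = 46921/6900 in
Q: (46921/6900)² ÷ (56921/6900) = 2201580241/392754900 in (≈ 5.605 in)

Q = 2201580241/392754900 in ≈ 5.605 in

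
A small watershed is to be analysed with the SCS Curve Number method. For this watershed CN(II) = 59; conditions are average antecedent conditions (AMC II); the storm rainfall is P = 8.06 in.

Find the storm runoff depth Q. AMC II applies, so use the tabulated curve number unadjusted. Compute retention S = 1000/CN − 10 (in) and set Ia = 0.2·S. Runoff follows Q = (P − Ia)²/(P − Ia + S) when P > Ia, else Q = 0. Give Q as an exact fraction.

CN(II) = 59; AMC II needs no correction.
Retention S: 1000/CN − 10 with CN=59.000 → S = 410/59 ≈ 6.949 in
Ia = 0.2S: 0.2·6.949 = 1.390 in (exactly 82/59)
P − Ia = 8.060 − 1.390 = 19677/2950 ≈ 6.670 in (> 0, runoff occurs)
Q = (19677/2950)²/((19677/2950) + 410/59) = (387184329/8702500)/(40177/2950) = 387184329/118522150 in ≈ 3.267 in

Q = 387184329/118522150 in ≈ 3.267 in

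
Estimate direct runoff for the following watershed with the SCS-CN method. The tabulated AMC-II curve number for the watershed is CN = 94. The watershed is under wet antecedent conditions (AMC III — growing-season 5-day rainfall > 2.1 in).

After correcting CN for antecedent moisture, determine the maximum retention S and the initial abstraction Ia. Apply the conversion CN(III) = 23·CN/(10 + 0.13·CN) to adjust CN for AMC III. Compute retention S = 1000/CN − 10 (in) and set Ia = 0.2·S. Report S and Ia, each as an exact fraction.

S = 300/1081 in ≈ 0.278 in; Ia = 60/1081 in ≈ 0.056 in

Wet (AMC III): CN(III) = 23·94/(10 + 0.13·94) = 2162/(1111/50) = 108100/1111 ≈ 97.300
Max retention: S = 1000/(108100/1111) − 10 = 300/1081 in (≈ 0.278 in)
Initial abstraction Ia = S/5 = (300/1081)/5 = 60/1081 ≈ 0.056 in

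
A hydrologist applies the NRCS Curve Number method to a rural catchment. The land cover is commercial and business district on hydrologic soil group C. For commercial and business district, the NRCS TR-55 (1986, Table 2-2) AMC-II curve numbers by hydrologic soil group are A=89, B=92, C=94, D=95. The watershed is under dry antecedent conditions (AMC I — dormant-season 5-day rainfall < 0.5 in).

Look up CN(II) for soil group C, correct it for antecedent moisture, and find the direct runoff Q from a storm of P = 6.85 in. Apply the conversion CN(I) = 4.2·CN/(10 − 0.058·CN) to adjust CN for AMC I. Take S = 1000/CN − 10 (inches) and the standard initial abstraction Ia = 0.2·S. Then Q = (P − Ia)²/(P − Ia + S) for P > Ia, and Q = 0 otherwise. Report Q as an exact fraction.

Q = 1855283329/349220340 in ≈ 5.313 in

NRCS table: commercial and business district, soil group C → CN(II) = 94
Adjust CN=94 to AMC I: 4.2·94/(10 − 0.058·94) → (1974/5) ÷ (1137/250) = 32900/379 ≈ 86.807
Max retention: S = 1000/(32900/379) − 10 = 500/329 in (≈ 1.520 in)
Ia = 0.2S: 0.2·1.520 = 0.304 in (exactly 100/329)
Excess rainfall: 6.850 − 0.304 = 6.546 in; P > Ia so Q > 0
Q = (43073/6580)²/((43073/6580) + 500/329) = (1855283329/43296400)/(53073/6580) = 1855283329/349220340 in ≈ 5.313 in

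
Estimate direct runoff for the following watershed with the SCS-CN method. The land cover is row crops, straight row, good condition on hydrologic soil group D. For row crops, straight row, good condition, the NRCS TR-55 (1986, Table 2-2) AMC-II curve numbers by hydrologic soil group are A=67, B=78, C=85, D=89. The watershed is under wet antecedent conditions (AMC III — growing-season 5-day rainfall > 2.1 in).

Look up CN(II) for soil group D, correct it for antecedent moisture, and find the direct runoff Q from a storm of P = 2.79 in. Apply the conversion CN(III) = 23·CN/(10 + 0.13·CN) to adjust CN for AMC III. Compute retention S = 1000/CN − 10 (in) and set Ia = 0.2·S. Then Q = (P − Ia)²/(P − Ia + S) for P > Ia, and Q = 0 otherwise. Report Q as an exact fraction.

Q = 301525086769/134920431100 in ≈ 2.235 in

NRCS table: row crops, straight row, good condition, soil group D → CN(II) = 89
CN(III) from CN(II)=89: (23·89)/(10 + 0.13·89) = 204700/2157 ≈ 94.900
S = 1000/(204700/2157) − 10 = 1100/2047 in ≈ 0.537 in
Ia = 0.2·(1100/2047) = 220/2047 in ≈ 0.107 in
P − Ia = 2.790 − 0.107 = 549113/204700 ≈ 2.683 in (> 0, runoff occurs)
Runoff Q = (P−Ia)²/(P−Ia+S) = (2.683)²/(2.683+0.537) = 301525086769/134920431100 ≈ 2.235 in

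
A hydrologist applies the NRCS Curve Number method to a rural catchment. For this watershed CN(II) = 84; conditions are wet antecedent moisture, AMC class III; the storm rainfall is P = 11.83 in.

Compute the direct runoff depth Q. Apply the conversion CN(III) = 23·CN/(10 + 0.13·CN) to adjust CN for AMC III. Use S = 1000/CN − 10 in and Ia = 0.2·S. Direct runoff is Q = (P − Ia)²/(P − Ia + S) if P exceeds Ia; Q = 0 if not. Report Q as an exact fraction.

CN(III) from CN(II)=84: (23·84)/(10 + 0.13·84) = 48300/523 ≈ 92.352
S = 1000/(48300/523) − 10 = 400/483 in ≈ 0.828 in
Ia = 0.2S: 0.2·0.828 = 0.166 in (exactly 80/483)
Excess rainfall: 11.830 − 0.166 = 11.664 in; P > Ia so Q > 0
Runoff Q = (P−Ia)²/(P−Ia+S) = (11.664)²/(11.664+0.828) = 317407165321/29143688700 ≈ 10.891 in

Q = 317407165321/29143688700 in ≈ 10.891 in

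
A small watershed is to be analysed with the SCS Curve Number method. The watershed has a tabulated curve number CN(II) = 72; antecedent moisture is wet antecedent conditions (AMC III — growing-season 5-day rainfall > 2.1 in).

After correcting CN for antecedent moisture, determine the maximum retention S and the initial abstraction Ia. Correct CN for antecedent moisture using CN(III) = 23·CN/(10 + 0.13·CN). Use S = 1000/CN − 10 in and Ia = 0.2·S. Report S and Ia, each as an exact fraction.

S = 350/207 in ≈ 1.691 in; Ia = 70/207 in ≈ 0.338 in

Wet (AMC III): CN(III) = 23·72/(10 + 0.13·72) = 1656/(484/25) = 10350/121 ≈ 85.537
S = 1000/(10350/121) − 10 = 350/207 in ≈ 1.691 in
Ia = 0.2·(350/207) = 70/207 in ≈ 0.338 in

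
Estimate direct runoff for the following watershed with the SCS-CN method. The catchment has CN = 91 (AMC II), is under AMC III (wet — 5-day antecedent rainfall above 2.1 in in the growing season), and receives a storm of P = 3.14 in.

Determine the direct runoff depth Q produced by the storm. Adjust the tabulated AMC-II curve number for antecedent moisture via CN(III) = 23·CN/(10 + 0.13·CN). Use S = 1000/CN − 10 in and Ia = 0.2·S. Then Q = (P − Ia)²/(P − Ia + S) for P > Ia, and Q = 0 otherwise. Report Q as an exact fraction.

Q = 102144799201/38155494650 in ≈ 2.677 in

Adjust CN=91 to AMC III: 23·91/(10 + 0.13·91) → 2093 ÷ (2183/100) = 209300/2183 ≈ 95.877
Max retention: S = 1000/(209300/2183) − 10 = 900/2093 in (≈ 0.430 in)
Initial abstraction Ia = S/5 = (900/2093)/5 = 180/2093 ≈ 0.086 in
Excess rainfall: 3.140 − 0.086 = 3.054 in; P > Ia so Q > 0
Runoff Q = (P−Ia)²/(P−Ia+S) = (3.054)²/(3.054+0.430) = 102144799201/38155494650 ≈ 2.677 in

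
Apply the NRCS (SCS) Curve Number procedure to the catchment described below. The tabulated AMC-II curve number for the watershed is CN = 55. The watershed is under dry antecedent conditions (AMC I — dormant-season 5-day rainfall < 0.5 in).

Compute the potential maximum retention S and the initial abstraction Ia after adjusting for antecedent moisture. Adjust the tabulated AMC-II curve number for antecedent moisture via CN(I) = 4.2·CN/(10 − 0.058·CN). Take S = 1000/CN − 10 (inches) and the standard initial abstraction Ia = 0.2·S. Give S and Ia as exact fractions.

CN(I) from CN(II)=55: (4.2·55)/(10 − 0.058·55) = 7700/227 ≈ 33.921
Retention S: 1000/CN − 10 with CN=33.921 → S = 1500/77 ≈ 19.481 in
Ia = 0.2·(1500/77) = 300/77 in ≈ 3.896 in

S = 1500/77 in ≈ 19.481 in; Ia = 300/77 in ≈ 3.896 in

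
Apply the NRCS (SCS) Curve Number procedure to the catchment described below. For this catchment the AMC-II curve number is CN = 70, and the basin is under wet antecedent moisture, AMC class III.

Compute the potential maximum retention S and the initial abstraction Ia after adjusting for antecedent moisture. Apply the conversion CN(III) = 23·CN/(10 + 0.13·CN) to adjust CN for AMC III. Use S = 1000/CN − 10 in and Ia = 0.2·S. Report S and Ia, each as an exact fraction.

S = 300/161 in ≈ 1.863 in; Ia = 60/161 in ≈ 0.373 in

CN(III) from CN(II)=70: (23·70)/(10 + 0.13·70) = 16100/191 ≈ 84.293
Max retention: S = 1000/(16100/191) − 10 = 300/161 in (≈ 1.863 in)
Ia = 0.2S: 0.2·1.863 = 0.373 in (exactly 60/161)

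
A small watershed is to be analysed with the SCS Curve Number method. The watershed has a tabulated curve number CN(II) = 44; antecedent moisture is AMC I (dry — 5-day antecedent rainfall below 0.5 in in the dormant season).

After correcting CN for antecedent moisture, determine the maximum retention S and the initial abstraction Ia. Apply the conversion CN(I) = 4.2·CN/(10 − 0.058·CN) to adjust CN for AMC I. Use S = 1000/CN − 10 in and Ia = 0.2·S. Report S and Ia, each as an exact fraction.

Adjust CN=44 to AMC I: 4.2·44/(10 − 0.058·44) → (924/5) ÷ (931/125) = 3300/133 ≈ 24.812
Retention S: 1000/CN − 10 with CN=24.812 → S = 1000/33 ≈ 30.303 in
Ia = 0.2S: 0.2·30.303 = 6.061 in (exactly 200/33)

S = 1000/33 in ≈ 30.303 in; Ia = 200/33 in ≈ 6.061 in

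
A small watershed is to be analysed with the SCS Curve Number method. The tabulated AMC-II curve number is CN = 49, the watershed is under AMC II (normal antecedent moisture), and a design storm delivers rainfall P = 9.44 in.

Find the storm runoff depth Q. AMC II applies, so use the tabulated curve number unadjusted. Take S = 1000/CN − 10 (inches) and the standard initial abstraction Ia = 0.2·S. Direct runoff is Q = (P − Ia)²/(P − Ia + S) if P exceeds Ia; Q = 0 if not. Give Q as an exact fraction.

Q = 20313049/6665225 in ≈ 3.048 in

AMC II — tabulated CN = 49 applies directly.
S = 1000/49 − 10 = 510/49 in ≈ 10.408 in
Ia = 0.2·(510/49) = 102/49 in ≈ 2.082 in
P − Ia = 9.440 − 2.082 = 9014/1225 ≈ 7.358 in (> 0, runoff occurs)
Q = (9014/1225)²/((9014/1225) + 510/49) = (81252196/1500625)/(21764/1225) = 20313049/6665225 in ≈ 3.048 in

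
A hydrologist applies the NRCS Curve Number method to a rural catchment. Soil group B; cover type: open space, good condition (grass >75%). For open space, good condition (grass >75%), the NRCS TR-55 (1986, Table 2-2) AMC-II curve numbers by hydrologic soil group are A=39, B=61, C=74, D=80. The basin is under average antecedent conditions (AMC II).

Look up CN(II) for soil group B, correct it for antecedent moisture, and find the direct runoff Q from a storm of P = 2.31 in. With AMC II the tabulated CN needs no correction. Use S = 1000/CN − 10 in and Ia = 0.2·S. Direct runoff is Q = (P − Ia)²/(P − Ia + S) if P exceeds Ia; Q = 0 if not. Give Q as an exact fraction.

NRCS table: open space, good condition (grass >75%), soil group B → CN(II) = 61
AMC II — tabulated CN = 61 applies directly.
Max retention: S = 1000/61 − 10 = 390/61 in (≈ 6.393 in)
Initial abstraction Ia = S/5 = (390/61)/5 = 78/61 ≈ 1.279 in
P − Ia = 2.310 − 1.279 = 6291/6100 ≈ 1.031 in (> 0, runoff occurs)
Q = (6291/6100)²/((6291/6100) + 390/61) = (39576681/37210000)/(45291/6100) = 13192227/92091700 in ≈ 0.143 in

Q = 13192227/92091700 in ≈ 0.143 in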